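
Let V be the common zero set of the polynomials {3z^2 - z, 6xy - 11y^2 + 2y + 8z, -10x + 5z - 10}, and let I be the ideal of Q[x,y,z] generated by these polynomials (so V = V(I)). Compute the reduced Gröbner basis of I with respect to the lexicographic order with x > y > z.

G = {x - 1/2z + 1, y^2 - 3/11yz + 4/11y - 8/11z, z^2 - 1/3z}

The reduced Gröbner basis is the canonical form of the ideal for this ordering.

f_1 = 3z^2 - z, LT = z^2.
f_2 = 6xy - 11y^2 + 2y + 8z, LT = xy.
f_3 = -10x + 5z - 10, LT = x.

S(f_2,f_3): lcm = xy. S = -11/6y^2 + 1/2yz - 2/3y + 4/3z.
  reduce S modulo (f_1, f_2, f_3):
  remainder -11/6y^2 + 1/2yz - 2/3y + 4/3z ≠ 0; add g_4 = -11/6y^2 + 1/2yz - 2/3y + 4/3z to the basis.

The other S-polynomials (S(f_1,f_2), S(f_1,f_3), S(f_1,g_4), S(f_2,g_4), S(f_3,g_4)) all reduce to 0 modulo the current basis, so we have a Gröbner basis.
Inter-reduce: drop elements whose leading term is divisible by another's, tail-reduce, and make monic.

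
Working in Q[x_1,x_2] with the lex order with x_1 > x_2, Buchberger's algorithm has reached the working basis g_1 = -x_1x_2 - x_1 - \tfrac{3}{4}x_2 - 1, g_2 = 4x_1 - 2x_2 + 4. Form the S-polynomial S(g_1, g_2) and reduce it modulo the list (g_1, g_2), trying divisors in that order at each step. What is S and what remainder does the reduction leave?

lcm(LM(g_1), LM(g_2)) = x_1x_2.
S = (lcm/LT(g_1))·g_1 − (lcm/LT(g_2))·g_2 = x_1 + \tfrac{1}{2}x_2^{2} - \tfrac{1}{4}x_2 + 1.
Reduce S modulo (g_1, g_2) in that order:
  leading term x_1: subtract (\tfrac{1}{4})·g_2 from x_1 + \tfrac{1}{2}x_2^{2} - \tfrac{1}{4}x_2 + 1 → \tfrac{1}{2}x_2^{2} + \tfrac{1}{4}x_2
  leading term x_2^{2}: no divisor's leading term divides it; move \tfrac{1}{2}x_2^{2} to the remainder.
  leading term x_2: no divisor's leading term divides it; move \tfrac{1}{4}x_2 to the remainder.
The remainder \tfrac{1}{2}x_2^{2} + \tfrac{1}{4}x_2 is nonzero, so it would be added as the next basis element.
An S-polynomial is built so that the two leading terms cancel; whether anything survives reduction is exactly the Gröbner-basis criterion.

S(g_1, g_2) = x_1 + \tfrac{1}{2}x_2^{2} - \tfrac{1}{4}x_2 + 1; remainder on division = \tfrac{1}{2}x_2^{2} + \tfrac{1}{4}x_2.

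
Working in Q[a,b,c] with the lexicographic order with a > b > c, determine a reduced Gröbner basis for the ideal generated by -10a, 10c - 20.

f_1 = -10a, LT = a.
f_2 = 10c - 20, LT = c.

The S-polynomials (S(f_1,f_2)) all reduce to 0 modulo the current basis, so we have a Gröbner basis.

G = {a, c - 2}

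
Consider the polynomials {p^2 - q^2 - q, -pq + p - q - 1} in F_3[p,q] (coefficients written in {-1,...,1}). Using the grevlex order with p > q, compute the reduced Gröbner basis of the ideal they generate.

f_1 = p^2 - q^2 - q, LT = p^2.
f_2 = -pq + p - q - 1, LT = pq.

S(f_1,f_2): lcm = p^2q. S = -q^3 + p^2 - pq - q^2 - p.
  reduce S modulo (f_1, f_2):
  remainder -q^3 + p - q + 1 ≠ 0; add g_3 = -q^3 + p - q + 1 to the basis.

The other S-polynomials (S(f_1,g_3), S(f_2,g_3)) all reduce to 0 modulo the current basis, so we have a Gröbner basis.

G = {q^3 - p + q - 1, p^2 - q^2 - q, pq - p + q + 1}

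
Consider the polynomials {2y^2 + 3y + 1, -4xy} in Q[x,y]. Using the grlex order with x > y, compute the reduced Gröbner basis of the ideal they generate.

G = {y^2 + 3/2y + 1/2, x}

f_1 = 2y^2 + 3y + 1, LT = y^2.
f_2 = -4xy, LT = xy.

S(f_1,f_2): lcm = xy^2. S = 3/2xy + 1/2x.
  leading term xy: subtract (-3/8)·f_2 from 3/2xy + 1/2x → 1/2x
  leading term x: no divisor's leading term divides it; move 1/2x to the remainder.
  remainder 1/2x ≠ 0; add g_3 = 1/2x to the basis.

S(f_1,g_3): leading monomials are coprime, so the S-polynomial reduces to 0 (Buchberger's first criterion).
S(f_2,g_3): lcm = xy. S = 0.
  remainder 0.

Every S-polynomial of the final basis reduces to 0, so we have a Gröbner basis.
Inter-reduce: drop elements whose leading term is divisible by another's, tail-reduce, and make monic.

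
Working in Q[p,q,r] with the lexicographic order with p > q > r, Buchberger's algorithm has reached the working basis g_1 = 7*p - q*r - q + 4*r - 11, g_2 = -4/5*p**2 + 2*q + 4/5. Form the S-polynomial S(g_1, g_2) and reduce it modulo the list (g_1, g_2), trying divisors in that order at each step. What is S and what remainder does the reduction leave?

S(g_1, g_2) = -1/7*p*q*r - 1/7*p*q + 4/7*p*r - 11/7*p + 5/2*q + 1; remainder on division = -1/49*q**2*r**2 - 2/49*q**2*r - 1/49*q**2 + 8/49*q*r**2 - 2/7*q*r + 201/98*q - 16/49*r**2 + 88/49*r - 72/49.

lcm(LM(g_1), LM(g_2)) = p**2.
S = (lcm/LT(g_1))·g_1 − (lcm/LT(g_2))·g_2 = -1/7*p*q*r - 1/7*p*q + 4/7*p*r - 11/7*p + 5/2*q + 1.
Reduce S modulo (g_1, g_2) in that order:
  leading term p*q*r: subtract (-1/49*q*r)·g_1 from -1/7*p*q*r - 1/7*p*q + 4/7*p*r - 11/7*p + 5/2*q + 1 → -1/7*p*q + 4/7*p*r - 11/7*p - 1/49*q**2*r**2 - 1/49*q**2*r + 4/49*q*r**2 - 11/49*q*r + 5/2*q + 1
  leading term p*q: subtract (-1/49*q)·g_1 from -1/7*p*q + 4/7*p*r - 11/7*p - 1/49*q**2*r**2 - 1/49*q**2*r + 4/49*q*r**2 - 11/49*q*r + 5/2*q + 1 → 4/7*p*r - 11/7*p - 1/49*q**2*r**2 - 2/49*q**2*r - 1/49*q**2 + 4/49*q*r**2 - 1/7*q*r + 223/98*q + 1
  leading term p*r: subtract (4/49*r)·g_1 from 4/7*p*r - 11/7*p - 1/49*q**2*r**2 - 2/49*q**2*r - 1/49*q**2 + 4/49*q*r**2 - 1/7*q*r + 223/98*q + 1 → -11/7*p - 1/49*q**2*r**2 - 2/49*q**2*r - 1/49*q**2 + 8/49*q*r**2 - 3/49*q*r + 223/98*q - 16/49*r**2 + 44/49*r + 1
  leading term p: subtract (-11/49)·g_1 from -11/7*p - 1/49*q**2*r**2 - 2/49*q**2*r - 1/49*q**2 + 8/49*q*r**2 - 3/49*q*r + 223/98*q - 16/49*r**2 + 44/49*r + 1 → -1/49*q**2*r**2 - 2/49*q**2*r - 1/49*q**2 + 8/49*q*r**2 - 2/7*q*r + 201/98*q - 16/49*r**2 + 88/49*r - 72/49
  leading term q**2*r**2: no divisor's leading term divides it; move -1/49*q**2*r**2 to the remainder.
  leading term q**2*r: no divisor's leading term divides it; move -2/49*q**2*r to the remainder.
  leading term q**2: no divisor's leading term divides it; move -1/49*q**2 to the remainder.
  leading term q*r**2: no divisor's leading term divides it; move 8/49*q*r**2 to the remainder.
  leading term q*r: no divisor's leading term divides it; move -2/7*q*r to the remainder.
  leading term q: no divisor's leading term divides it; move 201/98*q to the remainder.
  leading term r**2: no divisor's leading term divides it; move -16/49*r**2 to the remainder.
  leading term r: no divisor's leading term divides it; move 88/49*r to the remainder.
  leading term 1: no divisor's leading term divides it; move -72/49 to the remainder.
The remainder -1/49*q**2*r**2 - 2/49*q**2*r - 1/49*q**2 + 8/49*q*r**2 - 2/7*q*r + 201/98*q - 16/49*r**2 + 88/49*r - 72/49 is nonzero, so it would be added as the next basis element.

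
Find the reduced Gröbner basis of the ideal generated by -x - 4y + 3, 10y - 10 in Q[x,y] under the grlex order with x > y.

G = {x + 1, y - 1}

f_1 = -x - 4y + 3, LT = x.
f_2 = 10y - 10, LT = y.

The S-polynomials (S(f_1,f_2)) all reduce to 0 modulo the current basis, so we have a Gröbner basis.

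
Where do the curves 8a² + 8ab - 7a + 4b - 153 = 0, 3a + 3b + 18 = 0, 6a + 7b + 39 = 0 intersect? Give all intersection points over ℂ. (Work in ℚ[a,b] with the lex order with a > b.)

Compute a lex Gröbner basis by Buchberger's algorithm.
f_1 = 8a² + 8ab - 7a + 4b - 153, LT = a².
f_2 = 3a + 3b + 18, LT = a.
f_3 = 6a + 7b + 39, LT = a.

S(f_1,f_2): lcm = a². S = -55/8a + ½b - 153/8.
  leading term a: subtract (-55/24)·f_2 from -55/8a + ½b - 153/8 → 59/8b + 177/8
  leading term b: no divisor's leading term divides it; move 59/8b to the remainder.
  leading term 1: no divisor's leading term divides it; move 177/8 to the remainder.
  remainder 59/8b + 177/8 ≠ 0; add h_4 = 59/8b + 177/8 to the basis.

The other S-polynomials (S(f_1,f_3), S(f_2,f_3), S(f_1,h_4), S(f_2,h_4), S(f_3,h_4)) all reduce to 0 modulo the current basis, so we have a Gröbner basis.
Inter-reduce: drop elements whose leading term is divisible by another's, tail-reduce, and make monic.
Reduced Gröbner basis: {a + 3, b + 3}.

From the last basis element, b + 3 = 0, so b takes values in {-3}. Each choice, substituted upward through the basis, yields the corresponding point(s) of the solution set.
  b = -3: the earlier basis element becomes a + 3 = 0, giving a = -3 — point (-3, -3).

{(-3, -3)}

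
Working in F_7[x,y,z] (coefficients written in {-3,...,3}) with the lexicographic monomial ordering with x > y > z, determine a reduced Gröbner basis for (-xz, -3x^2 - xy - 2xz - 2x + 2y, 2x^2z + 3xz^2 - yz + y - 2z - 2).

G = {x^2 - x + z + 1, xz, y - 2z - 2, z^2 + z}

This is the nonlinear analogue of row-reducing a linear system.

f_1 = -xz, LT = xz.
f_2 = -3x^2 - xy - 2xz - 2x + 2y, LT = x^2.
f_3 = 2x^2z + 3xz^2 - yz + y - 2z - 2, LT = x^2z.

S(f_1,f_2): lcm = x^2z. S = 2xyz - 3xz^2 - 3xz + 3yz.
  leading term xyz: subtract (-2y)·f_1 from 2xyz - 3xz^2 - 3xz + 3yz → -3xz^2 - 3xz + 3yz
  leading term xz^2: subtract (3z)·f_1 from -3xz^2 - 3xz + 3yz → -3xz + 3yz
  leading term xz: subtract (3)·f_1 from -3xz + 3yz → 3yz
  leading term yz: no divisor's leading term divides it; move 3yz to the remainder.
  remainder 3yz ≠ 0; add g_4 = 3yz to the basis.

S(f_1,f_3): lcm = x^2z. S = 2xz^2 - 3yz + 3y + z + 1.
  leading term xz^2: subtract (-2z)·f_1 from 2xz^2 - 3yz + 3y + z + 1 → -3yz + 3y + z + 1
  leading term yz: subtract (-1)·g_4 from -3yz + 3y + z + 1 → 3y + z + 1
  leading term y: no divisor's leading term divides it; move 3y to the remainder.
  leading term z: no divisor's leading term divides it; move z to the remainder.
  leading term 1: no divisor's leading term divides it; move 1 to the remainder.
  remainder 3y + z + 1 ≠ 0; add g_5 = 3y + z + 1 to the basis.

S(g_4,g_5): lcm = yz. S = 2z^2 + 2z.
  leading term z^2: no divisor's leading term divides it; move 2z^2 to the remainder.
  leading term z: no divisor's leading term divides it; move 2z to the remainder.
  remainder 2z^2 + 2z ≠ 0; add g_6 = 2z^2 + 2z to the basis.

The other S-polynomials (S(f_2,f_3), S(f_1,g_4), S(f_2,g_4), S(f_3,g_4), S(f_1,g_5), S(f_2,g_5), S(f_3,g_5), S(f_1,g_6), S(f_2,g_6), S(f_3,g_6), S(g_4,g_6), S(g_5,g_6)) all reduce to 0 modulo the current basis, so we have a Gröbner basis.
Inter-reduce: drop elements whose leading term is divisible by another's, tail-reduce, and make monic.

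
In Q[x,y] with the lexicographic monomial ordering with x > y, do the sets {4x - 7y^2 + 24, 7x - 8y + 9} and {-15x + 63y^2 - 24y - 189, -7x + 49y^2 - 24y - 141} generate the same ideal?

Since reduced Gröbner bases are canonical representatives of ideals under a given ordering, it suffices to compute and compare them.
Buchberger on the first generating set:
f_1 = 4x - 7y^2 + 24, LT = x.
f_2 = 7x - 8y + 9, LT = x.

S(f_1,f_2): lcm = x. S = -7/4y^2 + 8/7y + 33/7.
  leading term y^2: no divisor's leading term divides it; move -7/4y^2 to the remainder.
  leading term y: no divisor's leading term divides it; move 8/7y to the remainder.
  leading term 1: no divisor's leading term divides it; move 33/7 to the remainder.
  remainder -7/4y^2 + 8/7y + 33/7 ≠ 0; add g_3 = -7/4y^2 + 8/7y + 33/7 to the basis.

The other S-polynomials (S(f_1,g_3), S(f_2,g_3)) all reduce to 0 modulo the current basis, so we have a Gröbner basis.
Inter-reduce: drop elements whose leading term is divisible by another's, tail-reduce, and make monic.
Reduced Gröbner basis: {x - 8/7y + 9/7, y^2 - 32/49y - 132/49}.

Buchberger on the second generating set:
h_1 = -15x + 63y^2 - 24y - 189, LT = x.
h_2 = -7x + 49y^2 - 24y - 141, LT = x.

S(h_1,h_2): lcm = x. S = 14/5y^2 - 64/35y - 264/35.
  leading term y^2: no divisor's leading term divides it; move 14/5y^2 to the remainder.
  leading term y: no divisor's leading term divides it; move -64/35y to the remainder.
  leading term 1: no divisor's leading term divides it; move -264/35 to the remainder.
  remainder 14/5y^2 - 64/35y - 264/35 ≠ 0; add k_3 = 14/5y^2 - 64/35y - 264/35 to the basis.

The other S-polynomials (S(h_1,k_3), S(h_2,k_3)) all reduce to 0 modulo the current basis, so we have a Gröbner basis.
Inter-reduce: drop elements whose leading term is divisible by another's, tail-reduce, and make monic.
Reduced Gröbner basis: {x - 8/7y + 9/7, y^2 - 32/49y - 132/49}.

Same reduced basis, so the two generating sets span the same ideal.

Yes, the ideals are equal.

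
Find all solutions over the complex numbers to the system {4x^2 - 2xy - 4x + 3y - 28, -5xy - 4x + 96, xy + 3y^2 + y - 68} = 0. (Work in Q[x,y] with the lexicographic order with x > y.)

{(4, 4)}

Compute a lex Gröbner basis by Buchberger's algorithm.
f_1 = 4x^2 - 2xy - 4x + 3y - 28, LT = x^2.
f_2 = -5xy - 4x + 96, LT = xy.
f_3 = xy + 3y^2 + y - 68, LT = xy.

S(f_1,f_2): lcm = x^2y. S = -4/5x^2 - 1/2xy^2 - xy + 96/5x + 3/4y^2 - 7y.
  leading term x^2: subtract (-1/5)·f_1 from -4/5x^2 - 1/2xy^2 - xy + 96/5x + 3/4y^2 - 7y → -1/2xy^2 - 7/5xy + 92/5x + 3/4y^2 - 32/5y - 28/5
  leading term xy^2: subtract (1/10y)·f_2 from -1/2xy^2 - 7/5xy + 92/5x + 3/4y^2 - 32/5y - 28/5 → -xy + 92/5x + 3/4y^2 - 16y - 28/5
  leading term xy: subtract (1/5)·f_2 from -xy + 92/5x + 3/4y^2 - 16y - 28/5 → 96/5x + 3/4y^2 - 16y - 124/5
  leading term x: no divisor's leading term divides it; move 96/5x to the remainder.
  leading term y^2: no divisor's leading term divides it; move 3/4y^2 to the remainder.
  leading term y: no divisor's leading term divides it; move -16y to the remainder.
  leading term 1: no divisor's leading term divides it; move -124/5 to the remainder.
  remainder 96/5x + 3/4y^2 - 16y - 124/5 ≠ 0; add h_4 = 96/5x + 3/4y^2 - 16y - 124/5 to the basis.

S(f_1,f_3): lcm = x^2y. S = -7/2xy^2 - 2xy + 68x + 3/4y^2 - 7y.
  leading term xy^2: subtract (7/10y)·f_2 from -7/2xy^2 - 2xy + 68x + 3/4y^2 - 7y → 4/5xy + 68x + 3/4y^2 - 371/5y
  leading term xy: subtract (-4/25)·f_2 from 4/5xy + 68x + 3/4y^2 - 371/5y → 1684/25x + 3/4y^2 - 371/5y + 384/25
  leading term x: subtract (421/120)·h_4 from 1684/25x + 3/4y^2 - 371/5y + 384/25 → -301/160y^2 - 271/15y + 3071/30
  leading term y^2: no divisor's leading term divides it; move -301/160y^2 to the remainder.
  leading term y: no divisor's leading term divides it; move -271/15y to the remainder.
  leading term 1: no divisor's leading term divides it; move 3071/30 to the remainder.
  remainder -301/160y^2 - 271/15y + 3071/30 ≠ 0; add h_5 = -301/160y^2 - 271/15y + 3071/30 to the basis.

S(f_2,f_3): lcm = xy. S = 4/5x - 3y^2 - y + 244/5.
  leading term x: subtract (1/24)·h_4 from 4/5x - 3y^2 - y + 244/5 → -97/32y^2 - 1/3y + 299/6
  leading term y^2: subtract (485/301)·h_5 from -97/32y^2 - 1/3y + 299/6 → 8662/301y - 34648/301
  leading term y: no divisor's leading term divides it; move 8662/301y to the remainder.
  leading term 1: no divisor's leading term divides it; move -34648/301 to the remainder.
  remainder 8662/301y - 34648/301 ≠ 0; add h_6 = 8662/301y - 34648/301 to the basis.

The other S-polynomials (S(f_1,h_4), S(f_2,h_4), S(f_3,h_4), S(f_1,h_5), S(f_2,h_5), S(f_3,h_5), S(h_4,h_5), S(f_1,h_6), S(f_2,h_6), S(f_3,h_6), S(h_4,h_6), S(h_5,h_6)) all reduce to 0 modulo the current basis, so we have a Gröbner basis.
Inter-reduce: drop elements whose leading term is divisible by another's, tail-reduce, and make monic.
Reduced Gröbner basis: {x - 4, y - 4}.

A lex Gröbner basis eliminates variables successively. Here y - 4 depends only on y, with roots {4}; lifting each root through the earlier basis elements recovers the full solutions.
  y = 4: the earlier basis element becomes x - 4 = 0, giving x = 4 — point (4, 4).
Check: every point annihilates each of the original generators.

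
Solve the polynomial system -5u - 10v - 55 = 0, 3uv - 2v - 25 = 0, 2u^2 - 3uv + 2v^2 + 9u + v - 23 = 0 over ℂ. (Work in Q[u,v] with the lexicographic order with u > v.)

Compute a lex Gröbner basis by Buchberger's algorithm.
f_1 = -5u - 10v - 55, LT = u.
f_2 = 3uv - 2v - 25, LT = uv.
f_3 = 2u^2 - 3uv + 9u + 2v^2 + v - 23, LT = u^2.

S(f_1,f_2): lcm = uv. S = 2v^2 + 35/3v + 25/3.
  leading term v^2: no divisor's leading term divides it; move 2v^2 to the remainder.
  leading term v: no divisor's leading term divides it; move 35/3v to the remainder.
  leading term 1: no divisor's leading term divides it; move 25/3 to the remainder.
  remainder 2v^2 + 35/3v + 25/3 ≠ 0; add h_4 = 2v^2 + 35/3v + 25/3 to the basis.

S(f_1,f_3): lcm = u^2. S = 7/2uv + 13/2u - v^2 - 1/2v + 23/2.
  leading term uv: subtract (-7/10v)·f_1 from 7/2uv + 13/2u - v^2 - 1/2v + 23/2 → 13/2u - 8v^2 - 39v + 23/2
  leading term u: subtract (-13/10)·f_1 from 13/2u - 8v^2 - 39v + 23/2 → -8v^2 - 52v - 60
  leading term v^2: subtract (-4)·h_4 from -8v^2 - 52v - 60 → -16/3v - 80/3
  leading term v: no divisor's leading term divides it; move -16/3v to the remainder.
  leading term 1: no divisor's leading term divides it; move -80/3 to the remainder.
  remainder -16/3v - 80/3 ≠ 0; add h_5 = -16/3v - 80/3 to the basis.

The other S-polynomials (S(f_2,f_3), S(f_1,h_4), S(f_2,h_4), S(f_3,h_4), S(f_1,h_5), S(f_2,h_5), S(f_3,h_5), S(h_4,h_5)) all reduce to 0 modulo the current basis, so we have a Gröbner basis.
Inter-reduce: drop elements whose leading term is divisible by another's, tail-reduce, and make monic.
Reduced Gröbner basis: {u + 1, v + 5}.

Elimination: the polynomial v + 5 lies in the elimination ideal for v, so v ∈ {-5}. For each such v, the remaining basis elements (now univariate) give the rest of the solution.
  v = -5: the earlier basis element becomes u + 1 = 0, giving u = -1 — point (-1, -5).

{(-1, -5)}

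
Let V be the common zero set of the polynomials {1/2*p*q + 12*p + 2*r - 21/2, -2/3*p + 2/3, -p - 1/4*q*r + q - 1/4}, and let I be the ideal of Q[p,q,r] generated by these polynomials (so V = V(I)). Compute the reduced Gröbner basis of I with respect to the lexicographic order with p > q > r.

Buchberger's algorithm terminates because the ascending chain of leading-term ideals stabilizes.

f_1 = 1/2*p*q + 12*p + 2*r - 21/2, LT = p*q.
f_2 = -2/3*p + 2/3, LT = p.
f_3 = -p - 1/4*q*r + q - 1/4, LT = p.

S(f_1,f_2): lcm = p*q. S = 24*p + q + 4*r - 21.
  leading term p: subtract (-36)·f_2 from 24*p + q + 4*r - 21 → q + 4*r + 3
  leading term q: no divisor's leading term divides it; move q to the remainder.
  leading term r: no divisor's leading term divides it; move 4*r to the remainder.
  leading term 1: no divisor's leading term divides it; move 3 to the remainder.
  remainder q + 4*r + 3 ≠ 0; add g_4 = q + 4*r + 3 to the basis.

S(f_1,f_3): lcm = p*q. S = 24*p - 1/4*q**2*r + q**2 - 1/4*q + 4*r - 21.
  leading term p: subtract (-36)·f_2 from 24*p - 1/4*q**2*r + q**2 - 1/4*q + 4*r - 21 → -1/4*q**2*r + q**2 - 1/4*q + 4*r + 3
  leading term q**2*r: subtract (-1/4*q*r)·g_4 from -1/4*q**2*r + q**2 - 1/4*q + 4*r + 3 → q**2 + q*r**2 + 3/4*q*r - 1/4*q + 4*r + 3
  leading term q**2: subtract (q)·g_4 from q**2 + q*r**2 + 3/4*q*r - 1/4*q + 4*r + 3 → q*r**2 - 13/4*q*r - 13/4*q + 4*r + 3
  leading term q*r**2: subtract (r**2)·g_4 from q*r**2 - 13/4*q*r - 13/4*q + 4*r + 3 → -13/4*q*r - 13/4*q - 4*r**3 - 3*r**2 + 4*r + 3
  leading term q*r: subtract (-13/4*r)·g_4 from -13/4*q*r - 13/4*q - 4*r**3 - 3*r**2 + 4*r + 3 → -13/4*q - 4*r**3 + 10*r**2 + 55/4*r + 3
  leading term q: subtract (-13/4)·g_4 from -13/4*q - 4*r**3 + 10*r**2 + 55/4*r + 3 → -4*r**3 + 10*r**2 + 107/4*r + 51/4
  leading term r**3: no divisor's leading term divides it; move -4*r**3 to the remainder.
  leading term r**2: no divisor's leading term divides it; move 10*r**2 to the remainder.
  leading term r: no divisor's leading term divides it; move 107/4*r to the remainder.
  leading term 1: no divisor's leading term divides it; move 51/4 to the remainder.
  remainder -4*r**3 + 10*r**2 + 107/4*r + 51/4 ≠ 0; add g_5 = -4*r**3 + 10*r**2 + 107/4*r + 51/4 to the basis.

S(f_2,f_3): lcm = p. S = -1/4*q*r + q - 5/4.
  leading term q*r: subtract (-1/4*r)·g_4 from -1/4*q*r + q - 5/4 → q + r**2 + 3/4*r - 5/4
  leading term q: subtract (1)·g_4 from q + r**2 + 3/4*r - 5/4 → r**2 - 13/4*r - 17/4
  leading term r**2: no divisor's leading term divides it; move r**2 to the remainder.
  leading term r: no divisor's leading term divides it; move -13/4*r to the remainder.
  leading term 1: no divisor's leading term divides it; move -17/4 to the remainder.
  remainder r**2 - 13/4*r - 17/4 ≠ 0; add g_6 = r**2 - 13/4*r - 17/4 to the basis.

The other S-polynomials (S(f_1,g_4), S(f_2,g_4), S(f_3,g_4), S(f_1,g_5), S(f_2,g_5), S(f_3,g_5), S(g_4,g_5), S(f_1,g_6), S(f_2,g_6), S(f_3,g_6), S(g_4,g_6), S(g_5,g_6)) all reduce to 0 modulo the current basis, so we have a Gröbner basis.
Inter-reduce: drop elements whose leading term is divisible by another's, tail-reduce, and make monic.

G = {p - 1, q + 4*r + 3, r**2 - 13/4*r - 17/4}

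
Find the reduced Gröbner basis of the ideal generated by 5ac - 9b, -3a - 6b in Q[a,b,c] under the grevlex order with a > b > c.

G = {bc + \tfrac{9}{10}b, a + 2b}

f_1 = 5ac - 9b, LT = ac.
f_2 = -3a - 6b, LT = a.

S(f_1,f_2): lcm = ac. S = -2bc - \tfrac{9}{5}b.
  reduce S modulo (f_1, f_2):
  remainder -2bc - \tfrac{9}{5}b ≠ 0; add g_3 = -2bc - \tfrac{9}{5}b to the basis.

The other S-polynomials (S(f_1,g_3), S(f_2,g_3)) all reduce to 0 modulo the current basis, so we have a Gröbner basis.
Inter-reduce: drop elements whose leading term is divisible by another's, tail-reduce, and make monic.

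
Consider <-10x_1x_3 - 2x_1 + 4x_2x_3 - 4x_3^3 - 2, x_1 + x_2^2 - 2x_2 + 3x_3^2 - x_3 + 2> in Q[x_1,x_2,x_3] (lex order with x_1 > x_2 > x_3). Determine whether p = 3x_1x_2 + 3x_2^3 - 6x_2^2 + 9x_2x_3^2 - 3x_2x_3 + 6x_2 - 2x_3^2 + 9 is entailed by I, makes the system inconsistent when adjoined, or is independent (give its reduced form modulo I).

First compute the reduced Gröbner basis of I by Buchberger's algorithm.
f_1 = -10x_1x_3 - 2x_1 + 4x_2x_3 - 4x_3^3 - 2, LT = x_1x_3.
f_2 = x_1 + x_2^2 - 2x_2 + 3x_3^2 - x_3 + 2, LT = x_1.

S(f_1,f_2): lcm = x_1x_3. S = 1/5x_1 - x_2^2x_3 + 8/5x_2x_3 - 13/5x_3^3 + x_3^2 - 2x_3 + 1/5.
  leading term x_1: subtract (1/5)·f_2 from 1/5x_1 - x_2^2x_3 + 8/5x_2x_3 - 13/5x_3^3 + x_3^2 - 2x_3 + 1/5 → -x_2^2x_3 - 1/5x_2^2 + 8/5x_2x_3 + 2/5x_2 - 13/5x_3^3 + 2/5x_3^2 - 9/5x_3 - 1/5
  leading term x_2^2x_3: no divisor's leading term divides it; move -x_2^2x_3 to the remainder.
  leading term x_2^2: no divisor's leading term divides it; move -1/5x_2^2 to the remainder.
  leading term x_2x_3: no divisor's leading term divides it; move 8/5x_2x_3 to the remainder.
  leading term x_2: no divisor's leading term divides it; move 2/5x_2 to the remainder.
  leading term x_3^3: no divisor's leading term divides it; move -13/5x_3^3 to the remainder.
  leading term x_3^2: no divisor's leading term divides it; move 2/5x_3^2 to the remainder.
  leading term x_3: no divisor's leading term divides it; move -9/5x_3 to the remainder.
  leading term 1: no divisor's leading term divides it; move -1/5 to the remainder.
  remainder -x_2^2x_3 - 1/5x_2^2 + 8/5x_2x_3 + 2/5x_2 - 13/5x_3^3 + 2/5x_3^2 - 9/5x_3 - 1/5 ≠ 0; add h_3 = -x_2^2x_3 - 1/5x_2^2 + 8/5x_2x_3 + 2/5x_2 - 13/5x_3^3 + 2/5x_3^2 - 9/5x_3 - 1/5 to the basis.

The other S-polynomials (S(f_1,h_3), S(f_2,h_3)) all reduce to 0 modulo the current basis, so we have a Gröbner basis.
Inter-reduce: drop elements whose leading term is divisible by another's, tail-reduce, and make monic.
Reduced Gröbner basis: {x_1 + x_2^2 - 2x_2 + 3x_3^2 - x_3 + 2, x_2^2x_3 + 1/5x_2^2 - 8/5x_2x_3 - 2/5x_2 + 13/5x_3^3 - 2/5x_3^2 + 9/5x_3 + 1/5}.
Label its elements g_1 = x_1 + x_2^2 - 2x_2 + 3x_3^2 - x_3 + 2, g_2 = x_2^2x_3 + 1/5x_2^2 - 8/5x_2x_3 - 2/5x_2 + 13/5x_3^3 - 2/5x_3^2 + 9/5x_3 + 1/5.

Reduce p = 3x_1x_2 + 3x_2^3 - 6x_2^2 + 9x_2x_3^2 - 3x_2x_3 + 6x_2 - 2x_3^2 + 9 modulo G:
  leading term x_1x_2: subtract (3x_2)·g_1 from 3x_1x_2 + 3x_2^3 - 6x_2^2 + 9x_2x_3^2 - 3x_2x_3 + 6x_2 - 2x_3^2 + 9 → -2x_3^2 + 9
  leading term x_3^2: no divisor's leading term divides it; move -2x_3^2 to the remainder.
  leading term 1: no divisor's leading term divides it; move 9 to the remainder.
  normal form = -2x_3^2 + 9.
The normal form is nonzero, so p ∉ I. Since p minus its normal form lies in I, I + (p) = I + (r) where r = -2x_3^2 + 9; decide whether this ideal is the whole ring.
Run Buchberger on G together with r (pairs among the g_i already reduce to 0 since G is a Gröbner basis):
g_1 = x_1 + x_2^2 - 2x_2 + 3x_3^2 - x_3 + 2, LT = x_1.
g_2 = x_2^2x_3 + 1/5x_2^2 - 8/5x_2x_3 - 2/5x_2 + 13/5x_3^3 - 2/5x_3^2 + 9/5x_3 + 1/5, LT = x_2^2x_3.
r = -2x_3^2 + 9, LT = x_3^2.

S(g_2,r): lcm = x_2^2x_3^2. S = 1/5x_2^2x_3 + 9/2x_2^2 - 8/5x_2x_3^2 - 2/5x_2x_3 + 13/5x_3^4 - 2/5x_3^3 + 9/5x_3^2 + 1/5x_3.
  leading term x_2^2x_3: subtract (1/5)·g_2 from 1/5x_2^2x_3 + 9/2x_2^2 - 8/5x_2x_3^2 - 2/5x_2x_3 + 13/5x_3^4 - 2/5x_3^3 + 9/5x_3^2 + 1/5x_3 → 223/50x_2^2 - 8/5x_2x_3^2 - 2/25x_2x_3 + 2/25x_2 + 13/5x_3^4 - 23/25x_3^3 + 47/25x_3^2 - 4/25x_3 - 1/25
  leading term x_2^2: no divisor's leading term divides it; move 223/50x_2^2 to the remainder.
  leading term x_2x_3^2: subtract (4/5x_2)·r from -8/5x_2x_3^2 - 2/25x_2x_3 + 2/25x_2 + 13/5x_3^4 - 23/25x_3^3 + 47/25x_3^2 - 4/25x_3 - 1/25 → -2/25x_2x_3 - 178/25x_2 + 13/5x_3^4 - 23/25x_3^3 + 47/25x_3^2 - 4/25x_3 - 1/25
  leading term x_2x_3: no divisor's leading term divides it; move -2/25x_2x_3 to the remainder.
  leading term x_2: no divisor's leading term divides it; move -178/25x_2 to the remainder.
  leading term x_3^4: subtract (-13/10x_3^2)·r from 13/5x_3^4 - 23/25x_3^3 + 47/25x_3^2 - 4/25x_3 - 1/25 → -23/25x_3^3 + 679/50x_3^2 - 4/25x_3 - 1/25
  leading term x_3^3: subtract (23/50x_3)·r from -23/25x_3^3 + 679/50x_3^2 - 4/25x_3 - 1/25 → 679/50x_3^2 - 43/10x_3 - 1/25
  leading term x_3^2: subtract (-679/100)·r from 679/50x_3^2 - 43/10x_3 - 1/25 → -43/10x_3 + 6107/100
  leading term x_3: no divisor's leading term divides it; move -43/10x_3 to the remainder.
  leading term 1: no divisor's leading term divides it; move 6107/100 to the remainder.
  remainder 223/50x_2^2 - 2/25x_2x_3 - 178/25x_2 - 43/10x_3 + 6107/100 ≠ 0; add m_4 = 223/50x_2^2 - 2/25x_2x_3 - 178/25x_2 - 43/10x_3 + 6107/100 to the basis.

The other S-polynomials (S(g_1,g_2), S(g_1,r), S(g_1,m_4), S(g_2,m_4), S(r,m_4)) all reduce to 0 modulo the current basis, so we have a Gröbner basis.
Inter-reduce: drop elements whose leading term is divisible by another's, tail-reduce, and make monic.
Reduced Gröbner basis: {x_1 + 4/223x_2x_3 - 90/223x_2 - 8/223x_3 + 403/223, x_2^2 - 4/223x_2x_3 - 356/223x_2 - 215/223x_3 + 6107/446, x_3^2 - 9/2}.
The reduced Gröbner basis of I + (p) is {x_1 + 4/223x_2x_3 - 90/223x_2 - 8/223x_3 + 403/223, x_2^2 - 4/223x_2x_3 - 356/223x_2 - 215/223x_3 + 6107/446, x_3^2 - 9/2} ≠ {1}, a proper ideal, so the enlarged system stays consistent: p is independent of I, with normal form -2x_3^2 + 9.

3x_1x_2 + 3x_2^3 - 6x_2^2 + 9x_2x_3^2 - 3x_2x_3 + 6x_2 - 2x_3^2 + 9 is independent of I; its normal form modulo I is -2x_3^2 + 9.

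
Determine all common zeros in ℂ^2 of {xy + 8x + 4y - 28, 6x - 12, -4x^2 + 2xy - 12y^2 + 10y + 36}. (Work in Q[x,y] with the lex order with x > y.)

Compute a lex Gröbner basis by Buchberger's algorithm.
f_1 = xy + 8x + 4y - 28, LT = xy.
f_2 = 6x - 12, LT = x.
f_3 = -4x^2 + 2xy - 12y^2 + 10y + 36, LT = x^2.

S(f_1,f_2): lcm = xy. S = 8x + 6y - 28.
  leading term x: subtract (4/3)·f_2 from 8x + 6y - 28 → 6y - 12
  leading term y: no divisor's leading term divides it; move 6y to the remainder.
  leading term 1: no divisor's leading term divides it; move -12 to the remainder.
  remainder 6y - 12 ≠ 0; add h_4 = 6y - 12 to the basis.

The other S-polynomials (S(f_1,f_3), S(f_2,f_3), S(f_1,h_4), S(f_2,h_4), S(f_3,h_4)) all reduce to 0 modulo the current basis, so we have a Gröbner basis.
Inter-reduce: drop elements whose leading term is divisible by another's, tail-reduce, and make monic.
Reduced Gröbner basis: {x - 2, y - 2}.

A lex Gröbner basis eliminates variables successively. Here y - 2 depends only on y, with roots {2}; lifting each root through the earlier basis elements recovers the full solutions.
  y = 2: the earlier basis element becomes x - 2 = 0, giving x = 2 — point (2, 2).
Each listed point satisfies every original equation (direct substitution).

{(2, 2)}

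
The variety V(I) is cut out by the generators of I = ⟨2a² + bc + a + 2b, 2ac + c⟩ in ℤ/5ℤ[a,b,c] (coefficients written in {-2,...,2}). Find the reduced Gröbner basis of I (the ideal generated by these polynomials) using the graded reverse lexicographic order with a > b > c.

G = {bc² + 2bc, a² - 2bc - 2a + b, ac - 2c}

Buchberger's algorithm terminates because the ascending chain of leading-term ideals stabilizes.

f_1 = 2a² + bc + a + 2b, LT = a².
f_2 = 2ac + c, LT = ac.

S(f_1,f_2): lcm = a²c. S = -2bc² + bc.
  leading term bc²: no divisor's leading term divides it; move -2bc² to the remainder.
  leading term bc: no divisor's leading term divides it; move bc to the remainder.
  remainder -2bc² + bc ≠ 0; add g_3 = -2bc² + bc to the basis.

S(f_1,g_3): leading monomials are coprime, so the S-polynomial reduces to 0 (Buchberger's first criterion).
S(f_2,g_3): lcm = abc². S = -2abc - 2bc².
  leading term abc: subtract (-b)·f_2 from -2abc - 2bc² → -2bc² + bc
  leading term bc²: subtract (1)·g_3 from -2bc² + bc → 0
  remainder 0.

Every S-polynomial of the final basis reduces to 0, so we have a Gröbner basis.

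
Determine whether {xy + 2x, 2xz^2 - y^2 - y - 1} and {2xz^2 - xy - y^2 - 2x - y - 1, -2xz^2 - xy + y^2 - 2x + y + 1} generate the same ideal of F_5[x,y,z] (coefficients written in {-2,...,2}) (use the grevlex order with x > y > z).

Two ideals are equal iff their reduced Gröbner bases coincide (the reduced basis is unique for a fixed ordering).
Buchberger on the first generating set:
f_1 = xy + 2x, LT = xy.
f_2 = 2xz^2 - y^2 - y - 1, LT = xz^2.

S(f_1,f_2): lcm = xyz^2. S = -2y^3 + 2xz^2 - 2y^2 - 2y.
  leading term y^3: no divisor's leading term divides it; move -2y^3 to the remainder.
  leading term xz^2: subtract (1)·f_2 from 2xz^2 - 2y^2 - 2y → -y^2 - y + 1
  leading term y^2: no divisor's leading term divides it; move -y^2 to the remainder.
  leading term y: no divisor's leading term divides it; move -y to the remainder.
  leading term 1: no divisor's leading term divides it; move 1 to the remainder.
  remainder -2y^3 - y^2 - y + 1 ≠ 0; add g_3 = -2y^3 - y^2 - y + 1 to the basis.

S(f_1,g_3): lcm = xy^3. S = -xy^2 + 2xy - 2x.
  leading term xy^2: subtract (-y)·f_1 from -xy^2 + 2xy - 2x → -xy - 2x
  leading term xy: subtract (-1)·f_1 from -xy - 2x → 0
  remainder 0.

S(f_2,g_3): leading monomials are coprime, so the S-polynomial reduces to 0 (Buchberger's first criterion).
Every S-polynomial of the final basis reduces to 0, so we have a Gröbner basis.
Inter-reduce: drop elements whose leading term is divisible by another's, tail-reduce, and make monic.
Reduced Gröbner basis: {y^3 - 2y^2 - 2y + 2, xz^2 + 2y^2 + 2y + 2, xy + 2x}.

Buchberger on the second generating set:
h_1 = 2xz^2 - xy - y^2 - 2x - y - 1, LT = xz^2.
h_2 = -2xz^2 - xy + y^2 - 2x + y + 1, LT = xz^2.

S(h_1,h_2): lcm = xz^2. S = -xy - 2x.
  leading term xy: no divisor's leading term divides it; move -xy to the remainder.
  leading term x: no divisor's leading term divides it; move -2x to the remainder.
  remainder -xy - 2x ≠ 0; add k_3 = -xy - 2x to the basis.

S(h_1,k_3): lcm = xyz^2. S = 2xy^2 + 2y^3 - 2xz^2 - xy + 2y^2 + 2y.
  leading term xy^2: subtract (-2y)·k_3 from 2xy^2 + 2y^3 - 2xz^2 - xy + 2y^2 + 2y → 2y^3 - 2xz^2 + 2y^2 + 2y
  leading term y^3: no divisor's leading term divides it; move 2y^3 to the remainder.
  leading term xz^2: subtract (-1)·h_1 from -2xz^2 + 2y^2 + 2y → -xy + y^2 - 2x + y - 1
  leading term xy: subtract (1)·k_3 from -xy + y^2 - 2x + y - 1 → y^2 + y - 1
  leading term y^2: no divisor's leading term divides it; move y^2 to the remainder.
  leading term y: no divisor's leading term divides it; move y to the remainder.
  leading term 1: no divisor's leading term divides it; move -1 to the remainder.
  remainder 2y^3 + y^2 + y - 1 ≠ 0; add k_4 = 2y^3 + y^2 + y - 1 to the basis.

S(h_2,k_3): lcm = xyz^2. S = -2xy^2 + 2y^3 - 2xz^2 + xy + 2y^2 + 2y.
  leading term xy^2: subtract (2y)·k_3 from -2xy^2 + 2y^3 - 2xz^2 + xy + 2y^2 + 2y → 2y^3 - 2xz^2 + 2y^2 + 2y
  leading term y^3: subtract (1)·k_4 from 2y^3 - 2xz^2 + 2y^2 + 2y → -2xz^2 + y^2 + y + 1
  leading term xz^2: subtract (-1)·h_1 from -2xz^2 + y^2 + y + 1 → -xy - 2x
  leading term xy: subtract (1)·k_3 from -xy - 2x → 0
  remainder 0.

S(h_1,k_4): leading monomials are coprime, so the S-polynomial reduces to 0 (Buchberger's first criterion).
S(h_2,k_4): leading monomials are coprime, so the S-polynomial reduces to 0 (Buchberger's first criterion).
S(k_3,k_4): lcm = xy^3. S = -xy^2 + 2xy - 2x.
  leading term xy^2: subtract (y)·k_3 from -xy^2 + 2xy - 2x → -xy - 2x
  leading term xy: subtract (1)·k_3 from -xy - 2x → 0
  remainder 0.

Every S-polynomial of the final basis reduces to 0, so we have a Gröbner basis.
Inter-reduce: drop elements whose leading term is divisible by another's, tail-reduce, and make monic.
Reduced Gröbner basis: {y^3 - 2y^2 - 2y + 2, xz^2 + 2y^2 + 2y + 2, xy + 2x}.

These coincide, so the ideals are equal.

Yes, the ideals are equal.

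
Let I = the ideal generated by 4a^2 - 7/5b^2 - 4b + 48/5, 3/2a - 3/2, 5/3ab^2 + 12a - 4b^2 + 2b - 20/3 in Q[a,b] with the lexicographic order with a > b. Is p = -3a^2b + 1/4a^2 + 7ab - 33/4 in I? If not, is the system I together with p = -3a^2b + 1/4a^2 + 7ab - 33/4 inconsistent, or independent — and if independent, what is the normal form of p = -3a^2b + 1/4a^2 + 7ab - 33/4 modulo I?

-3a^2b + 1/4a^2 + 7ab - 33/4 lies in I (it reduces to 0).

First compute the reduced Gröbner basis of I by Buchberger's algorithm.
f_1 = 4a^2 - 7/5b^2 - 4b + 48/5, LT = a^2.
f_2 = 3/2a - 3/2, LT = a.
f_3 = 5/3ab^2 + 12a - 4b^2 + 2b - 20/3, LT = ab^2.

S(f_1,f_2): lcm = a^2. S = a - 7/20b^2 - b + 12/5.
  leading term a: subtract (2/3)·f_2 from a - 7/20b^2 - b + 12/5 → -7/20b^2 - b + 17/5
  leading term b^2: no divisor's leading term divides it; move -7/20b^2 to the remainder.
  leading term b: no divisor's leading term divides it; move -b to the remainder.
  leading term 1: no divisor's leading term divides it; move 17/5 to the remainder.
  remainder -7/20b^2 - b + 17/5 ≠ 0; add h_4 = -7/20b^2 - b + 17/5 to the basis.

S(f_1,f_3): lcm = a^2b^2. S = -36/5a^2 + 12/5ab^2 - 6/5ab + 4a - 7/20b^4 - b^3 + 12/5b^2.
  leading term a^2: subtract (-9/5)·f_1 from -36/5a^2 + 12/5ab^2 - 6/5ab + 4a - 7/20b^4 - b^3 + 12/5b^2 → 12/5ab^2 - 6/5ab + 4a - 7/20b^4 - b^3 - 3/25b^2 - 36/5b + 432/25
  leading term ab^2: subtract (8/5b^2)·f_2 from 12/5ab^2 - 6/5ab + 4a - 7/20b^4 - b^3 - 3/25b^2 - 36/5b + 432/25 → -6/5ab + 4a - 7/20b^4 - b^3 + 57/25b^2 - 36/5b + 432/25
  leading term ab: subtract (-4/5b)·f_2 from -6/5ab + 4a - 7/20b^4 - b^3 + 57/25b^2 - 36/5b + 432/25 → 4a - 7/20b^4 - b^3 + 57/25b^2 - 42/5b + 432/25
  leading term a: subtract (8/3)·f_2 from 4a - 7/20b^4 - b^3 + 57/25b^2 - 42/5b + 432/25 → -7/20b^4 - b^3 + 57/25b^2 - 42/5b + 532/25
  leading term b^4: subtract (b^2)·h_4 from -7/20b^4 - b^3 + 57/25b^2 - 42/5b + 532/25 → -28/25b^2 - 42/5b + 532/25
  leading term b^2: subtract (16/5)·h_4 from -28/25b^2 - 42/5b + 532/25 → -26/5b + 52/5
  leading term b: no divisor's leading term divides it; move -26/5b to the remainder.
  leading term 1: no divisor's leading term divides it; move 52/5 to the remainder.
  remainder -26/5b + 52/5 ≠ 0; add h_5 = -26/5b + 52/5 to the basis.

S(f_2,f_3): lcm = ab^2. S = -36/5a + 7/5b^2 - 6/5b + 4.
  leading term a: subtract (-24/5)·f_2 from -36/5a + 7/5b^2 - 6/5b + 4 → 7/5b^2 - 6/5b - 16/5
  leading term b^2: subtract (-4)·h_4 from 7/5b^2 - 6/5b - 16/5 → -26/5b + 52/5
  leading term b: subtract (1)·h_5 from -26/5b + 52/5 → 0
  remainder 0.

S(f_1,h_4): leading monomials are coprime, so the S-polynomial reduces to 0 (Buchberger's first criterion).
S(f_2,h_4): leading monomials are coprime, so the S-polynomial reduces to 0 (Buchberger's first criterion).
S(f_3,h_4): lcm = ab^2. S = -20/7ab + 592/35a - 12/5b^2 + 6/5b - 4.
  leading term ab: subtract (-40/21b)·f_2 from -20/7ab + 592/35a - 12/5b^2 + 6/5b - 4 → 592/35a - 12/5b^2 - 58/35b - 4
  leading term a: subtract (1184/105)·f_2 from 592/35a - 12/5b^2 - 58/35b - 4 → -12/5b^2 - 58/35b + 452/35
  leading term b^2: subtract (48/7)·h_4 from -12/5b^2 - 58/35b + 452/35 → 26/5b - 52/5
  leading term b: subtract (-1)·h_5 from 26/5b - 52/5 → 0
  remainder 0.

S(f_1,h_5): leading monomials are coprime, so the S-polynomial reduces to 0 (Buchberger's first criterion).
S(f_2,h_5): leading monomials are coprime, so the S-polynomial reduces to 0 (Buchberger's first criterion).
S(f_3,h_5): lcm = ab^2. S = 2ab + 36/5a - 12/5b^2 + 6/5b - 4.
  leading term ab: subtract (4/3b)·f_2 from 2ab + 36/5a - 12/5b^2 + 6/5b - 4 → 36/5a - 12/5b^2 + 16/5b - 4
  leading term a: subtract (24/5)·f_2 from 36/5a - 12/5b^2 + 16/5b - 4 → -12/5b^2 + 16/5b + 16/5
  leading term b^2: subtract (48/7)·h_4 from -12/5b^2 + 16/5b + 16/5 → 352/35b - 704/35
  leading term b: subtract (-176/91)·h_5 from 352/35b - 704/35 → 0
  remainder 0.

S(h_4,h_5): lcm = b^2. S = 34/7b - 68/7.
  leading term b: subtract (-85/91)·h_5 from 34/7b - 68/7 → 0
  remainder 0.

Every S-polynomial of the final basis reduces to 0, so we have a Gröbner basis.
Inter-reduce: drop elements whose leading term is divisible by another's, tail-reduce, and make monic.
Reduced Gröbner basis: {a - 1, b - 2}.
Label its elements g_1 = a - 1, g_2 = b - 2.

Reduce p = -3a^2b + 1/4a^2 + 7ab - 33/4 modulo G:
  leading term a^2b: subtract (-3ab)·g_1 from -3a^2b + 1/4a^2 + 7ab - 33/4 → 1/4a^2 + 4ab - 33/4
  leading term a^2: subtract (1/4a)·g_1 from 1/4a^2 + 4ab - 33/4 → 4ab + 1/4a - 33/4
  leading term ab: subtract (4b)·g_1 from 4ab + 1/4a - 33/4 → 1/4a + 4b - 33/4
  leading term a: subtract (1/4)·g_1 from 1/4a + 4b - 33/4 → 4b - 8
  leading term b: subtract (4)·g_2 from 4b - 8 → 0
  normal form = 0.
Since the normal form is 0, p ∈ I.

The remainder on division by a Gröbner basis is unique — it is the normal form.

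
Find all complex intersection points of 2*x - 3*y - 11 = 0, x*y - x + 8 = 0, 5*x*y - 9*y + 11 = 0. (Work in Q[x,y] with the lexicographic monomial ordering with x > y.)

Compute a lex Gröbner basis by Buchberger's algorithm.
f_1 = 2*x - 3*y - 11, LT = x.
f_2 = x*y - x + 8, LT = x*y.
f_3 = 5*x*y - 9*y + 11, LT = x*y.

S(f_1,f_2): lcm = x*y. S = x - 3/2*y**2 - 11/2*y - 8.
  leading term x: subtract (1/2)·f_1 from x - 3/2*y**2 - 11/2*y - 8 → -3/2*y**2 - 4*y - 5/2
  leading term y**2: no divisor's leading term divides it; move -3/2*y**2 to the remainder.
  leading term y: no divisor's leading term divides it; move -4*y to the remainder.
  leading term 1: no divisor's leading term divides it; move -5/2 to the remainder.
  remainder -3/2*y**2 - 4*y - 5/2 ≠ 0; add h_4 = -3/2*y**2 - 4*y - 5/2 to the basis.

S(f_1,f_3): lcm = x*y. S = -3/2*y**2 - 37/10*y - 11/5.
  leading term y**2: subtract (1)·h_4 from -3/2*y**2 - 37/10*y - 11/5 → 3/10*y + 3/10
  leading term y: no divisor's leading term divides it; move 3/10*y to the remainder.
  leading term 1: no divisor's leading term divides it; move 3/10 to the remainder.
  remainder 3/10*y + 3/10 ≠ 0; add h_5 = 3/10*y + 3/10 to the basis.

The other S-polynomials (S(f_2,f_3), S(f_1,h_4), S(f_2,h_4), S(f_3,h_4), S(f_1,h_5), S(f_2,h_5), S(f_3,h_5), S(h_4,h_5)) all reduce to 0 modulo the current basis, so we have a Gröbner basis.
Inter-reduce: drop elements whose leading term is divisible by another's, tail-reduce, and make monic.
Reduced Gröbner basis: {x - 4, y + 1}.

Elimination: the polynomial y + 1 lies in the elimination ideal for y, so y ∈ {-1}. For each such y, the remaining basis elements (now univariate) give the rest of the solution.
  y = -1: the earlier basis element becomes x - 4 = 0, giving x = 4 — point (4, -1).
Each listed point satisfies every original equation (direct substitution).

{(4, -1)}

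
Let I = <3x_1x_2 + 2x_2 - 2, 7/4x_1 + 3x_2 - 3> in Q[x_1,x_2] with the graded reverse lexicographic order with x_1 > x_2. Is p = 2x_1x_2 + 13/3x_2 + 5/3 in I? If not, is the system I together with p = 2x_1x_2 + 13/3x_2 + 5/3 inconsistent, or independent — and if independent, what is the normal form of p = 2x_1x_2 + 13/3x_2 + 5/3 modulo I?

First compute the reduced Gröbner basis of I by Buchberger's algorithm.
f_1 = 3x_1x_2 + 2x_2 - 2, LT = x_1x_2.
f_2 = 7/4x_1 + 3x_2 - 3, LT = x_1.

S(f_1,f_2): lcm = x_1x_2. S = -12/7x_2^2 + 50/21x_2 - 2/3.
  leading term x_2^2: no divisor's leading term divides it; move -12/7x_2^2 to the remainder.
  leading term x_2: no divisor's leading term divides it; move 50/21x_2 to the remainder.
  leading term 1: no divisor's leading term divides it; move -2/3 to the remainder.
  remainder -12/7x_2^2 + 50/21x_2 - 2/3 ≠ 0; add h_3 = -12/7x_2^2 + 50/21x_2 - 2/3 to the basis.

S(f_1,h_3): lcm = x_1x_2^2. S = 25/18x_1x_2 + 2/3x_2^2 - 7/18x_1 - 2/3x_2.
  leading term x_1x_2: subtract (25/54)·f_1 from 25/18x_1x_2 + 2/3x_2^2 - 7/18x_1 - 2/3x_2 → 2/3x_2^2 - 7/18x_1 - 43/27x_2 + 25/27
  leading term x_2^2: subtract (-7/18)·h_3 from 2/3x_2^2 - 7/18x_1 - 43/27x_2 + 25/27 → -7/18x_1 - 2/3x_2 + 2/3
  leading term x_1: subtract (-2/9)·f_2 from -7/18x_1 - 2/3x_2 + 2/3 → 0
  remainder 0.

S(f_2,h_3): leading monomials are coprime, so the S-polynomial reduces to 0 (Buchberger's first criterion).
Every S-polynomial of the final basis reduces to 0, so we have a Gröbner basis.
Inter-reduce: drop elements whose leading term is divisible by another's, tail-reduce, and make monic.
Reduced Gröbner basis: {x_2^2 - 25/18x_2 + 7/18, x_1 + 12/7x_2 - 12/7}.
Label its elements g_1 = x_2^2 - 25/18x_2 + 7/18, g_2 = x_1 + 12/7x_2 - 12/7.

Reduce p = 2x_1x_2 + 13/3x_2 + 5/3 modulo G:
  leading term x_1x_2: subtract (2x_2)·g_2 from 2x_1x_2 + 13/3x_2 + 5/3 → -24/7x_2^2 + 163/21x_2 + 5/3
  leading term x_2^2: subtract (-24/7)·g_1 from -24/7x_2^2 + 163/21x_2 + 5/3 → 3x_2 + 3
  leading term x_2: no divisor's leading term divides it; move 3x_2 to the remainder.
  leading term 1: no divisor's leading term divides it; move 3 to the remainder.
  normal form = 3x_2 + 3.
The normal form is nonzero, so p ∉ I. Since p minus its normal form lies in I, I + (p) = I + (r) where r = 3x_2 + 3; decide whether this ideal is the whole ring.
Run Buchberger on G together with r (pairs among the g_i already reduce to 0 since G is a Gröbner basis):
g_1 = x_2^2 - 25/18x_2 + 7/18, LT = x_2^2.
g_2 = x_1 + 12/7x_2 - 12/7, LT = x_1.
r = 3x_2 + 3, LT = x_2.

S(g_1,g_2): leading monomials are coprime, so the S-polynomial reduces to 0 (Buchberger's first criterion).
S(g_1,r): lcm = x_2^2. S = -43/18x_2 + 7/18.
  leading term x_2: subtract (-43/54)·r from -43/18x_2 + 7/18 → 25/9
  leading term 1: no divisor's leading term divides it; move 25/9 to the remainder.
  remainder 25/9 ≠ 0; add m_4 = 25/9 to the basis.

S(g_2,r): leading monomials are coprime, so the S-polynomial reduces to 0 (Buchberger's first criterion).
S(g_1,m_4): leading monomials are coprime, so the S-polynomial reduces to 0 (Buchberger's first criterion).
S(g_2,m_4): leading monomials are coprime, so the S-polynomial reduces to 0 (Buchberger's first criterion).
S(r,m_4): leading monomials are coprime, so the S-polynomial reduces to 0 (Buchberger's first criterion).
Every S-polynomial of the final basis reduces to 0, so we have a Gröbner basis.
Inter-reduce: drop elements whose leading term is divisible by another's, tail-reduce, and make monic.
Reduced Gröbner basis: {1}.
The reduced Gröbner basis of I + (p) is {1}: the ideal is the whole ring, so the enlarged system has no common solution — adjoining p is inconsistent.

Adjoining 2x_1x_2 + 13/3x_2 + 5/3 makes the ideal the whole ring: the system is inconsistent.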